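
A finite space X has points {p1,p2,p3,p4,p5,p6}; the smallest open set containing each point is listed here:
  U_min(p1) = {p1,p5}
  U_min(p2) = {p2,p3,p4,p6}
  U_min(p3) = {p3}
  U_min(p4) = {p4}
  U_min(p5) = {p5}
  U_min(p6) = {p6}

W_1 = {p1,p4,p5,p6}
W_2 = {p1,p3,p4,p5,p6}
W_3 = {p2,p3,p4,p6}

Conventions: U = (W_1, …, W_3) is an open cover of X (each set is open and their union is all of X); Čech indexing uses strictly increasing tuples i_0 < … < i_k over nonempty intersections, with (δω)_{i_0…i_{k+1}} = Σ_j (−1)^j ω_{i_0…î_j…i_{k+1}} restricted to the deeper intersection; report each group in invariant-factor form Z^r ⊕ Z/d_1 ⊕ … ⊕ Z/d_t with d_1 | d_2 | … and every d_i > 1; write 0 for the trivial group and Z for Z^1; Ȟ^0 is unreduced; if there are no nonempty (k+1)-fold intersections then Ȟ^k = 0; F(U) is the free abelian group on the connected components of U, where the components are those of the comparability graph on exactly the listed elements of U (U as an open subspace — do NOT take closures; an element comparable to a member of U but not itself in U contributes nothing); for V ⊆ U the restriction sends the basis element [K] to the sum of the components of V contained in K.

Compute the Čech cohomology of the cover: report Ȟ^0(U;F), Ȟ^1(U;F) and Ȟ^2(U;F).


nerve simplices:
  W12={p1,p4,p5,p6} W13={p4,p6} W23={p3,p4,p6}
  W123={p4,p6}
components per intersection:
  W1: {p1,p5} {p4} {p6}
  W2: {p1,p5} {p3} {p4} {p6}
  W3: {p2,p3,p4,p6}
  W12: {p1,p5} {p4} {p6}
  W13: {p4} {p6}
  W23: {p3} {p4} {p6}
  W123: {p4} {p6}
C dims 8,8,2; δ0: rk 6, SNF 1^6; δ1: rk 2, SNF 1^2
degree 0: 8−6−0 = 2 → Ȟ^0 ≅ Z^2
degree 1: 8−2−6 = 0 → Ȟ^1 ≅ 0
degree 2: 2−0−2 = 0 → Ȟ^2 ≅ 0

Ȟ^0 = Z^2, Ȟ^1 = 0 and Ȟ^2 = 0


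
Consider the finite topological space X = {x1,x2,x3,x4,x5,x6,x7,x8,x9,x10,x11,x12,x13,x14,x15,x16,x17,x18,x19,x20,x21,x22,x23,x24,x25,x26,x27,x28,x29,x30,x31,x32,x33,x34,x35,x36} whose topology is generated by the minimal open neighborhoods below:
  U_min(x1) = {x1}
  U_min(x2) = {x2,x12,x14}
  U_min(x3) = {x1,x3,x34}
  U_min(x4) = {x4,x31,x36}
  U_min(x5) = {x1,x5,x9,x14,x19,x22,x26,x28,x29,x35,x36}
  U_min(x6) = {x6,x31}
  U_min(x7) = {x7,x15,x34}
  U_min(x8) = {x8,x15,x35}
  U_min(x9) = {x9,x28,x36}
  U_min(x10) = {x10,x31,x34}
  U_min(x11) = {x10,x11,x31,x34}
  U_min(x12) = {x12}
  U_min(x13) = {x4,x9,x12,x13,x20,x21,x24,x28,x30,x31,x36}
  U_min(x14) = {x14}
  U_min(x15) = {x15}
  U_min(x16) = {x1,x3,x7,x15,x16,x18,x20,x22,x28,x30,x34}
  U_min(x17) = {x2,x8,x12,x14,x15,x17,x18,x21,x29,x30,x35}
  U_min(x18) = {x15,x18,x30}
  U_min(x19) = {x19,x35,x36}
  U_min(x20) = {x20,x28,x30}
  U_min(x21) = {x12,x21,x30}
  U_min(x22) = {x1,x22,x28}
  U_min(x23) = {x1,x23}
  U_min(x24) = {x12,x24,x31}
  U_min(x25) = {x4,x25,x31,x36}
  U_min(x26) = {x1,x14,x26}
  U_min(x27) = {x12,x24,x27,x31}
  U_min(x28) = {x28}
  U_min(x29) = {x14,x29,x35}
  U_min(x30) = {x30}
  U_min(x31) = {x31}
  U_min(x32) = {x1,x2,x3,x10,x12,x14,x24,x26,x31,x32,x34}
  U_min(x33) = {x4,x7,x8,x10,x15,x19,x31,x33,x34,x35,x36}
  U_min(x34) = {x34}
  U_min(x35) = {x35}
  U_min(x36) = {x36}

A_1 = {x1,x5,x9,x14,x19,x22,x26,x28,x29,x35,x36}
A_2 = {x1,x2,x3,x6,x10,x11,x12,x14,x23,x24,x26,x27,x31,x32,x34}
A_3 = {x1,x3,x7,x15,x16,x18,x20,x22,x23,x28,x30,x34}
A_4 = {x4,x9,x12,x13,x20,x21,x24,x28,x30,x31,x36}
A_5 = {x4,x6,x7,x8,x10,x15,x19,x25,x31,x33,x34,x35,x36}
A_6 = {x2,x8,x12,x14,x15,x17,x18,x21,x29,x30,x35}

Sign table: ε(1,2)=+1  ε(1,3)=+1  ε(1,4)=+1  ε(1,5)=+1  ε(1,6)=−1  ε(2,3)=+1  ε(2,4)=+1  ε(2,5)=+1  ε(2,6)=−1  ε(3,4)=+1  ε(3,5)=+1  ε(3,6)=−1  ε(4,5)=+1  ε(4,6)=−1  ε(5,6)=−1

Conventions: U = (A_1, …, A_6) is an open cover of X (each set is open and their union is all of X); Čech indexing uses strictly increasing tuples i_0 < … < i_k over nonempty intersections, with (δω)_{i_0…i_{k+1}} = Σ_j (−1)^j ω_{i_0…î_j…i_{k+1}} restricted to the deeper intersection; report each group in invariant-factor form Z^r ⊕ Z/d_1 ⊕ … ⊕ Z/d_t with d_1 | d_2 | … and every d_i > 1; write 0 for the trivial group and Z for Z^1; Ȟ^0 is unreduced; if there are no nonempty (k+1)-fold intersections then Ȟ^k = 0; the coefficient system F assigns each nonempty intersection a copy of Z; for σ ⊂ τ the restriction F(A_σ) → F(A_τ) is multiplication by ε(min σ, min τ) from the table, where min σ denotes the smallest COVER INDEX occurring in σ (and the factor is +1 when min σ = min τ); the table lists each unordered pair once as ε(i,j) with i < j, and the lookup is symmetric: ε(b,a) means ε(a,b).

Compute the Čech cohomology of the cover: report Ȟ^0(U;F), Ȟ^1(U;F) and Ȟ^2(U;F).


nonempty intersections:
  A12={x1,x14,x26} A13={x1,x22,x28} A14={x9,x28,x36} A15={x19,x35,x36} A16={x14,x29,x35} A23={x1,x3,x23,x34} A24={x12,x24,x31} A25={x6,x10,x31,x34} A26={x2,x12,x14} A34={x20,x28,x30} A35={x7,x15,x34} A36={x15,x18,x30} A45={x4,x31,x36} A46={x12,x21,x30} A56={x8,x15,x35}
  A123={x1} A126={x14} A134={x28} A145={x36} A156={x35} A235={x34} A245={x31} A246={x12} A346={x30} A356={x15}
C dims 6,15,10; δ0: rk 5, SNF 1^5; δ1: rk 10, SNF 1^9·2
Ȟ^0: (6−5)−0=1 ⇒ Z
Ȟ^1: (15−10)−5=0 ⇒ 0
Ȟ^2: (10−0)−10=0 plus torsion [2] ⇒ Z/2

Ȟ^0 = Z, Ȟ^1 = 0 and Ȟ^2 = Z/2


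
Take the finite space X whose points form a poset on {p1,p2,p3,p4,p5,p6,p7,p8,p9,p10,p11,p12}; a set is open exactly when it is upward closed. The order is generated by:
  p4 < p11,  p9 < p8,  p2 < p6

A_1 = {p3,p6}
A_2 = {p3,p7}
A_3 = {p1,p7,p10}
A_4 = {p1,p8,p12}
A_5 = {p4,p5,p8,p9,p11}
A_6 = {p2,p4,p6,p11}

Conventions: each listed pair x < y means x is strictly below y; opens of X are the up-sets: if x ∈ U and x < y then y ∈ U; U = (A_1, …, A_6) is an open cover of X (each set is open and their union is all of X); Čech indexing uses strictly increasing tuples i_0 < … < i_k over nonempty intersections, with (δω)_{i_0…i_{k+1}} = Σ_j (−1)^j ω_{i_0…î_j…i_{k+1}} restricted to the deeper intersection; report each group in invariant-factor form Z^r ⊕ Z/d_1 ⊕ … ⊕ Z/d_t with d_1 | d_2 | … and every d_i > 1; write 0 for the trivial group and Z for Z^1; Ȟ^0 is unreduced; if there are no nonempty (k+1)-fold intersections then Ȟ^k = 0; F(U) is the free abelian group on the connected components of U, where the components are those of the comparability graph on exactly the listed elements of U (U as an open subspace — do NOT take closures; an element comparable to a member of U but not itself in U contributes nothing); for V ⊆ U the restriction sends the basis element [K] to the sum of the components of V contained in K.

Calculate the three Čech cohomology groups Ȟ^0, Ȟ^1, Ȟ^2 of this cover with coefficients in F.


Ȟ^0 = Z^9,  Ȟ^1 = 0,  Ȟ^2 = 0

nerve of the cover:
  A12={p3} A16={p6} A23={p7} A34={p1} A45={p8} A56={p4,p11}
components per intersection:
  A1: {p3} {p6}
  A2: {p3} {p7}
  A3: {p1} {p7} {p10}
  A4: {p1} {p8} {p12}
  A5: {p4,p11} {p5} {p8,p9}
  A6: {p2,p6} {p4,p11}
  A12: {p3}
  A16: {p6}
  A23: {p7}
  A34: {p1}
  A45: {p8}
  A56: {p4,p11}
C dims 15,6; δ0: rk 6, SNF 1^6
Ȟ^0 = (15 − 6) − 0 = 9, so Ȟ^0 ≅ Z^9
Ȟ^1 = (6 − 0) − 6 = 0, so Ȟ^1 ≅ 0
Ȟ^2 = (0 − 0) − 0 = 0, so Ȟ^2 ≅ 0


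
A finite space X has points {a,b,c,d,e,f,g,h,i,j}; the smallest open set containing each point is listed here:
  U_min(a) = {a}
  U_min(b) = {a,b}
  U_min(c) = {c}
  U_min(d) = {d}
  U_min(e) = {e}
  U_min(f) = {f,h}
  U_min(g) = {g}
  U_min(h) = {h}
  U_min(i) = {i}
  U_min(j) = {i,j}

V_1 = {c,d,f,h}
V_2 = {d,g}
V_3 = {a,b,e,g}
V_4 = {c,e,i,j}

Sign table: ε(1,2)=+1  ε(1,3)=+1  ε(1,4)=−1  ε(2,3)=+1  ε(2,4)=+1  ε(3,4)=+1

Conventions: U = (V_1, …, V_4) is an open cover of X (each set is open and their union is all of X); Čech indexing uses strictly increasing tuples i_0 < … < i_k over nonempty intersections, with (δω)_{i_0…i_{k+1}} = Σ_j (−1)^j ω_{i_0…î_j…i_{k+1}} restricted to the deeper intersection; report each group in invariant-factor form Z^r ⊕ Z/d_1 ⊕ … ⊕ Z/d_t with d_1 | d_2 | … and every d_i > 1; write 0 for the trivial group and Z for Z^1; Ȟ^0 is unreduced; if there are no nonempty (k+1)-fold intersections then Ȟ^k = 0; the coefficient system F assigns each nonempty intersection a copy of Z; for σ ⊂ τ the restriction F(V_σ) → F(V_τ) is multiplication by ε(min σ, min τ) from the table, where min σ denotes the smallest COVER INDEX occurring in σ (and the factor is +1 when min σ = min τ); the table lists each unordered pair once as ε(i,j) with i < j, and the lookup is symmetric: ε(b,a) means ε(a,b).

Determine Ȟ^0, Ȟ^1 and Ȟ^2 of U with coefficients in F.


Ȟ^0 = 0, Ȟ^1 = Z/2, Ȟ^2 = 0

nonempty intersections:
  V12={d} V14={c} V23={g} V34={e}
C dims 4,4; δ0: rk 4, SNF 1^3·2
Ȟ^0: (4−4)−0=0 ⇒ 0
Ȟ^1: (4−0)−4=0 plus torsion [2] ⇒ Z/2
Ȟ^2: (0−0)−0=0 ⇒ 0


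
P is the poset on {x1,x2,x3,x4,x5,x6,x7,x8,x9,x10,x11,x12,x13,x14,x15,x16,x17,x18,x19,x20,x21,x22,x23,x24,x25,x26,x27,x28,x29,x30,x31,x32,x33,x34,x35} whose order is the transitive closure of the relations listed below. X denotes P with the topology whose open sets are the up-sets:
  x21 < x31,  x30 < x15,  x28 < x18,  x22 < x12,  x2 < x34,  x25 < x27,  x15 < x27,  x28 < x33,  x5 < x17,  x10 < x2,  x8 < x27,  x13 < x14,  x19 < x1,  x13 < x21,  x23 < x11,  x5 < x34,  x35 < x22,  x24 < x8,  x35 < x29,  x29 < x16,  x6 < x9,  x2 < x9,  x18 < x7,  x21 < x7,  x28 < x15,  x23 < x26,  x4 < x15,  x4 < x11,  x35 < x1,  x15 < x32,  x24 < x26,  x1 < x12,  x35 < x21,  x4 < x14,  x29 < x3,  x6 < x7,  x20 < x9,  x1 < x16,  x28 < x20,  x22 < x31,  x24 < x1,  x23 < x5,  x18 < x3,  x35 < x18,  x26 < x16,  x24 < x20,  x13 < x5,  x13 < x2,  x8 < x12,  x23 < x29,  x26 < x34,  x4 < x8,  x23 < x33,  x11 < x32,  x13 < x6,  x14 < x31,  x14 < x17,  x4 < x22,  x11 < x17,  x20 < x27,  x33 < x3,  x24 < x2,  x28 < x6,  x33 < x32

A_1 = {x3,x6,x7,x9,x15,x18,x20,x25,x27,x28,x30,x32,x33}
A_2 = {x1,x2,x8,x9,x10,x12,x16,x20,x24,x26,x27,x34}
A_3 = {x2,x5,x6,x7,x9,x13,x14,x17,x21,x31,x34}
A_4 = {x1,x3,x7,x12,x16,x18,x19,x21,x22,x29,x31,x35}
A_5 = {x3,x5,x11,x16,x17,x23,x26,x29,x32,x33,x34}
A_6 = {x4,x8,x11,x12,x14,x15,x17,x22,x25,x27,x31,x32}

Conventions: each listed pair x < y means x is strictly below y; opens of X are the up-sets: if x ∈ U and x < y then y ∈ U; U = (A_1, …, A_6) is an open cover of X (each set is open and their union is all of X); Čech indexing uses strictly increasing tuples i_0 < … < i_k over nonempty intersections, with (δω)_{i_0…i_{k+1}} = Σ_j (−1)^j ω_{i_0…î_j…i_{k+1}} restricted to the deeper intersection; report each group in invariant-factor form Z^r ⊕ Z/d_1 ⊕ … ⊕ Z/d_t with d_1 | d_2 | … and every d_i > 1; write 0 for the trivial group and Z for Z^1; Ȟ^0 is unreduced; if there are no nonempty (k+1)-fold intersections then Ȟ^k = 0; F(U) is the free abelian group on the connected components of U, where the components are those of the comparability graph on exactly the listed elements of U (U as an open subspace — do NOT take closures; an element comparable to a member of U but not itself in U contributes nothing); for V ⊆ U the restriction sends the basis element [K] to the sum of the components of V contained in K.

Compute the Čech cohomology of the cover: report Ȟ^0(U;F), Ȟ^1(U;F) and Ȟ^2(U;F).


Ȟ^0(U;F) ≅ Z; Ȟ^1(U;F) ≅ 0; Ȟ^2(U;F) ≅ Z/2

intersection data:
  A12={x9,x20,x27} A13={x6,x7,x9} A14={x3,x7,x18} A15={x3,x32,x33} A16={x15,x25,x27,x32} A23={x2,x9,x34} A24={x1,x12,x16} A25={x16,x26,x34} A26={x8,x12,x27} A34={x7,x21,x31} A35={x5,x17,x34} A36={x14,x17,x31} A45={x3,x16,x29} A46={x12,x22,x31} A56={x11,x17,x32}
  A123={x9} A126={x27} A134={x7} A145={x3} A156={x32} A235={x34} A245={x16} A246={x12} A346={x31} A356={x17}
components per intersection:
  A1: {x3,x6,x7,x9,x15,x18,x20,x25,x27,x28,x30,x32,x33}
  A2: {x1,x2,x8,x9,x10,x12,x16,x20,x24,x26,x27,x34}
  A3: {x2,x5,x6,x7,x9,x13,x14,x17,x21,x31,x34}
  A4: {x1,x3,x7,x12,x16,x18,x19,x21,x22,x29,x31,x35}
  A5: {x3,x5,x11,x16,x17,x23,x26,x29,x32,x33,x34}
  A6: {x4,x8,x11,x12,x14,x15,x17,x22,x25,x27,x31,x32}
  A12: {x9,x20,x27}
  A13: {x6,x7,x9}
  A14: {x3,x7,x18}
  A15: {x3,x32,x33}
  A16: {x15,x25,x27,x32}
  A23: {x2,x9,x34}
  A24: {x1,x12,x16}
  A25: {x16,x26,x34}
  A26: {x8,x12,x27}
  A34: {x7,x21,x31}
  A35: {x5,x17,x34}
  A36: {x14,x17,x31}
  A45: {x3,x16,x29}
  A46: {x12,x22,x31}
  A56: {x11,x17,x32}
  A123: {x9}
  A126: {x27}
  A134: {x7}
  A145: {x3}
  A156: {x32}
  A235: {x34}
  A245: {x16}
  A246: {x12}
  A346: {x31}
  A356: {x17}
C dims 6,15,10; δ0: rk 5, SNF 1^5; δ1: rk 10, SNF 1^9·2
Ȟ^0 = (6 − 5) − 0 = 1, so Ȟ^0 ≅ Z
Ȟ^1 = (15 − 10) − 5 = 0, so Ȟ^1 ≅ 0
Ȟ^2 = (10 − 0) − 10 = 0 plus torsion [2], so Ȟ^2 ≅ Z/2


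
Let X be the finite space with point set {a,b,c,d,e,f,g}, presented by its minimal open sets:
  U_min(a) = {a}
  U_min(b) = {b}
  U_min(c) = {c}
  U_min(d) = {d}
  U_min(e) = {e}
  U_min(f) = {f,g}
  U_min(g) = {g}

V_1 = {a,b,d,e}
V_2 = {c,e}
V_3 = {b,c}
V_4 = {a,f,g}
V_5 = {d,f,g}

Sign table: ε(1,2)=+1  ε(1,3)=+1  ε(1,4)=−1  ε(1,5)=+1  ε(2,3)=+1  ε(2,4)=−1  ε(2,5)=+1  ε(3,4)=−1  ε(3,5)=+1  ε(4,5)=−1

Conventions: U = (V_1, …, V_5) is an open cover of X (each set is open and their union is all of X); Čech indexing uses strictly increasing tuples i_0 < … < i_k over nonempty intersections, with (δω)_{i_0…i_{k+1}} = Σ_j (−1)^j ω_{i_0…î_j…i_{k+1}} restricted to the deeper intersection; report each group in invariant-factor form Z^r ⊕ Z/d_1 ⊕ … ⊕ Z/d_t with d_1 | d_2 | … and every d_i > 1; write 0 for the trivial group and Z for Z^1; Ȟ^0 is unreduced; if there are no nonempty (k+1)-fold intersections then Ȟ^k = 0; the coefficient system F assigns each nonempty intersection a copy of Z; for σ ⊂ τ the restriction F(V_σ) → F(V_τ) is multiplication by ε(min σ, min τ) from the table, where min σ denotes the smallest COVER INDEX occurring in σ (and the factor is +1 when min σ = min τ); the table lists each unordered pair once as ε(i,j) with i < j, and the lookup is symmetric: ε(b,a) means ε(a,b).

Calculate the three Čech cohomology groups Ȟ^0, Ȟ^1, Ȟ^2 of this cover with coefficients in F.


Ȟ^0(U;F) ≅ Z,  Ȟ^1(U;F) ≅ Z^2,  Ȟ^2(U;F) ≅ 0

nerve simplices:
  V12={e} V13={b} V14={a} V15={d} V23={c} V45={f,g}
C dims 5,6; δ0: rk 4, SNF 1^4
degree 0: 5−4−0 = 1 → Ȟ^0 ≅ Z
degree 1: 6−0−4 = 2 → Ȟ^1 ≅ Z^2
degree 2: 0−0−0 = 0 → Ȟ^2 ≅ 0


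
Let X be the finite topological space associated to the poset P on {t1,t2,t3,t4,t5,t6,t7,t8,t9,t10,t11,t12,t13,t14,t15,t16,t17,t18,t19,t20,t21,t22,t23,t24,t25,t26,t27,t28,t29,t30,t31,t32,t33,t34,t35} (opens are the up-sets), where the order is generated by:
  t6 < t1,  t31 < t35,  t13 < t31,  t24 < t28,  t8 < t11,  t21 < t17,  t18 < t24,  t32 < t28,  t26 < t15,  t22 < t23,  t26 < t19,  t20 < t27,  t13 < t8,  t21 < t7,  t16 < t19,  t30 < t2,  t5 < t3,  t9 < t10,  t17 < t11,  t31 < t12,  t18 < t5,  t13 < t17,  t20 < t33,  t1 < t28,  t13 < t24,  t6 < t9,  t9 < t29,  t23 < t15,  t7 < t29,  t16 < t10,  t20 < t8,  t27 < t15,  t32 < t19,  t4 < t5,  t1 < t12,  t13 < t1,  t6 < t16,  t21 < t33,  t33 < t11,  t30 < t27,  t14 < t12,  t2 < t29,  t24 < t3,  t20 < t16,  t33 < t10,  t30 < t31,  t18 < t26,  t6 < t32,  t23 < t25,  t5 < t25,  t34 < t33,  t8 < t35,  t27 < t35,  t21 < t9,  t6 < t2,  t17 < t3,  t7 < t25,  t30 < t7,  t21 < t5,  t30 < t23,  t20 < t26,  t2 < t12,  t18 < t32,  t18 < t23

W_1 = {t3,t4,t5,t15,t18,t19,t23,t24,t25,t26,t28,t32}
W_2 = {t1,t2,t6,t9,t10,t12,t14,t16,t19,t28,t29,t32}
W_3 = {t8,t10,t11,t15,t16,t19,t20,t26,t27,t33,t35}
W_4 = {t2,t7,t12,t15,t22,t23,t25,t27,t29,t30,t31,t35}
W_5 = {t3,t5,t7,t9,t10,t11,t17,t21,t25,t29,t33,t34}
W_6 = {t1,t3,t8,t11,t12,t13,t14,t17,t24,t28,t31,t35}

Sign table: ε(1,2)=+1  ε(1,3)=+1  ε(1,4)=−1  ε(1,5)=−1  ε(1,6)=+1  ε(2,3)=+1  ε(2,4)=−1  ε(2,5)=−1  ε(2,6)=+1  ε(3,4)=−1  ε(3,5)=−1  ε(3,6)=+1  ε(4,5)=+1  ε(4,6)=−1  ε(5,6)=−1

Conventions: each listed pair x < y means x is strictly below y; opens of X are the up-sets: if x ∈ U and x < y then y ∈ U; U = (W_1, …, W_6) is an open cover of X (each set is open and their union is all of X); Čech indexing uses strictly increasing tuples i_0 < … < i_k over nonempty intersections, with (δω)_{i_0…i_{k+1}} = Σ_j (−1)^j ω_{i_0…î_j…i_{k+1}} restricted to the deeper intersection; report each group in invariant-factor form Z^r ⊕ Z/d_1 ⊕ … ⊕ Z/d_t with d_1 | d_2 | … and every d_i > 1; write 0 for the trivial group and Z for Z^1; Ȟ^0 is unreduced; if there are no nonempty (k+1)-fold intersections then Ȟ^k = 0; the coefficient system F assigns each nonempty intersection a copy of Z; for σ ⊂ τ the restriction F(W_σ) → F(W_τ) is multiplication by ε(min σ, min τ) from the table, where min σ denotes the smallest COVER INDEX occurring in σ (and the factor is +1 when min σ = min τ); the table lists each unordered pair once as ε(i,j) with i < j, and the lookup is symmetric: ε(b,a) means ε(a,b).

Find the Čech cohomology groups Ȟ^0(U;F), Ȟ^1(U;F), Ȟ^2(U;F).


Ȟ^0 ≅ Z; Ȟ^1 ≅ 0; Ȟ^2 ≅ Z/2

intersection data:
  W12={t19,t28,t32} W13={t15,t19,t26} W14={t15,t23,t25} W15={t3,t5,t25} W16={t3,t24,t28} W23={t10,t16,t19} W24={t2,t12,t29} W25={t9,t10,t29} W26={t1,t12,t14,t28} W34={t15,t27,t35} W35={t10,t11,t33} W36={t8,t11,t35} W45={t7,t25,t29} W46={t12,t31,t35} W56={t3,t11,t17}
  W123={t19} W126={t28} W134={t15} W145={t25} W156={t3} W235={t10} W245={t29} W246={t12} W346={t35} W356={t11}
C dims 6,15,10; δ0: rk 5, SNF 1^5; δ1: rk 10, SNF 1^9·2
Ȟ^0 = (6 − 5) − 0 = 1, so Ȟ^0 ≅ Z
Ȟ^1 = (15 − 10) − 5 = 0, so Ȟ^1 ≅ 0
Ȟ^2 = (10 − 0) − 10 = 0 plus torsion [2], so Ȟ^2 ≅ Z/2


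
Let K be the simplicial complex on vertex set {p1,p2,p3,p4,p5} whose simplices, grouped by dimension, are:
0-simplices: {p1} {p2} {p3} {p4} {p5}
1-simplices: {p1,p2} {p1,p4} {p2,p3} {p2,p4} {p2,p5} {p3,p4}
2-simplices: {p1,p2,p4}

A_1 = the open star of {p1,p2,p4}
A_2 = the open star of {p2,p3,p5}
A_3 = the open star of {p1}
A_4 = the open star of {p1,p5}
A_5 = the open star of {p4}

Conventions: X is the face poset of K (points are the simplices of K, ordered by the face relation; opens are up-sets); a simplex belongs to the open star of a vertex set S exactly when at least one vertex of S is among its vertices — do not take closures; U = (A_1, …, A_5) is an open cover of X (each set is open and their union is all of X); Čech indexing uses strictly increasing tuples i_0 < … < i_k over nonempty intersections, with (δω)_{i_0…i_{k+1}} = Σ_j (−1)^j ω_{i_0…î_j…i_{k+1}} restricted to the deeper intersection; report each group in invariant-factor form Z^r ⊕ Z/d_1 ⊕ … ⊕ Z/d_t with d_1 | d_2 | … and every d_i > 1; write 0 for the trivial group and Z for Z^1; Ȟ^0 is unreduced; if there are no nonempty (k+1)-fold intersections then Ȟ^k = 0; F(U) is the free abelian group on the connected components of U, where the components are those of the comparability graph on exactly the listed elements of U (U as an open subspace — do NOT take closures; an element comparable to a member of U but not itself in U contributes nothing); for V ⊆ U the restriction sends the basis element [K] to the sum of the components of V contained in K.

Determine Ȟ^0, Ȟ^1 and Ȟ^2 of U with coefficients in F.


cover nerve:
  A1={{p1},{p2},{p4},{p1,p2},{p1,p4},{p2,p3},{p2,p4},{p2,p5},{p3,p4},{p1,p2,p4}} A2={{p2},{p3},{p5},{p1,p2},{p2,p3},{p2,p4},{p2,p5},{p3,p4},{p1,p2,p4}} A3={{p1},{p1,p2},{p1,p4},{p1,p2,p4}} A4={{p1},{p5},{p1,p2},{p1,p4},{p2,p5},{p1,p2,p4}} A5={{p4},{p1,p4},{p2,p4},{p3,p4},{p1,p2,p4}}
  A12={{p2},{p1,p2},{p2,p3},{p2,p4},{p2,p5},{p3,p4},{p1,p2,p4}} A13={{p1},{p1,p2},{p1,p4},{p1,p2,p4}} A14={{p1},{p1,p2},{p1,p4},{p2,p5},{p1,p2,p4}} A15={{p4},{p1,p4},{p2,p4},{p3,p4},{p1,p2,p4}} A23={{p1,p2},{p1,p2,p4}} A24={{p5},{p1,p2},{p2,p5},{p1,p2,p4}} A25={{p2,p4},{p3,p4},{p1,p2,p4}} A34={{p1},{p1,p2},{p1,p4},{p1,p2,p4}} A35={{p1,p4},{p1,p2,p4}} A45={{p1,p4},{p1,p2,p4}}
  A123={{p1,p2},{p1,p2,p4}} A124={{p1,p2},{p2,p5},{p1,p2,p4}} A125={{p2,p4},{p3,p4},{p1,p2,p4}} A134={{p1},{p1,p2},{p1,p4},{p1,p2,p4}} A135={{p1,p4},{p1,p2,p4}} A145={{p1,p4},{p1,p2,p4}} A234={{p1,p2},{p1,p2,p4}} A235={{p1,p2,p4}} A245={{p1,p2,p4}} A345={{p1,p4},{p1,p2,p4}}
  A1234={{p1,p2},{p1,p2,p4}} A1235={{p1,p2,p4}} A1245={{p1,p2,p4}} A1345={{p1,p4},{p1,p2,p4}} A2345={{p1,p2,p4}}
  A12345={{p1,p2,p4}}
components per intersection:
  A1: {{p1},{p2},{p4},{p1,p2},{p1,p4},{p2,p3},{p2,p4},{p2,p5},{p3,p4},{p1,p2,p4}}
  A2: {{p2},{p3},{p5},{p1,p2},{p2,p3},{p2,p4},{p2,p5},{p3,p4},{p1,p2,p4}}
  A3: {{p1},{p1,p2},{p1,p4},{p1,p2,p4}}
  A4: {{p1},{p1,p2},{p1,p4},{p1,p2,p4}} {{p5},{p2,p5}}
  A5: {{p4},{p1,p4},{p2,p4},{p3,p4},{p1,p2,p4}}
  A12: {{p2},{p1,p2},{p2,p3},{p2,p4},{p2,p5},{p1,p2,p4}} {{p3,p4}}
  A13: {{p1},{p1,p2},{p1,p4},{p1,p2,p4}}
  A14: {{p1},{p1,p2},{p1,p4},{p1,p2,p4}} {{p2,p5}}
  A15: {{p4},{p1,p4},{p2,p4},{p3,p4},{p1,p2,p4}}
  A23: {{p1,p2},{p1,p2,p4}}
  A24: {{p5},{p2,p5}} {{p1,p2},{p1,p2,p4}}
  A25: {{p2,p4},{p1,p2,p4}} {{p3,p4}}
  A34: {{p1},{p1,p2},{p1,p4},{p1,p2,p4}}
  A35: {{p1,p4},{p1,p2,p4}}
  A45: {{p1,p4},{p1,p2,p4}}
  A123: {{p1,p2},{p1,p2,p4}}
  A124: {{p1,p2},{p1,p2,p4}} {{p2,p5}}
  A125: {{p2,p4},{p1,p2,p4}} {{p3,p4}}
  A134: {{p1},{p1,p2},{p1,p4},{p1,p2,p4}}
  A135: {{p1,p4},{p1,p2,p4}}
  A145: {{p1,p4},{p1,p2,p4}}
  A234: {{p1,p2},{p1,p2,p4}}
  A235: {{p1,p2,p4}}
  A245: {{p1,p2,p4}}
  A345: {{p1,p4},{p1,p2,p4}}
  A1234: {{p1,p2},{p1,p2,p4}}
  A1235: {{p1,p2,p4}}
  A1245: {{p1,p2,p4}}
  A1345: {{p1,p4},{p1,p2,p4}}
  A2345: {{p1,p2,p4}}
  A12345: {{p1,p2,p4}}
C dims 6,14,12,5; δ0: rk 5, SNF 1^5; δ1: rk 8, SNF 1^8; δ2: rk 4, SNF 1^4
Ȟ^0: (6−5)−0=1 ⇒ Z
Ȟ^1: (14−8)−5=1 ⇒ Z
Ȟ^2: (12−4)−8=0 ⇒ 0

Ȟ^0 ≅ Z, Ȟ^1 ≅ Z, Ȟ^2 ≅ 0


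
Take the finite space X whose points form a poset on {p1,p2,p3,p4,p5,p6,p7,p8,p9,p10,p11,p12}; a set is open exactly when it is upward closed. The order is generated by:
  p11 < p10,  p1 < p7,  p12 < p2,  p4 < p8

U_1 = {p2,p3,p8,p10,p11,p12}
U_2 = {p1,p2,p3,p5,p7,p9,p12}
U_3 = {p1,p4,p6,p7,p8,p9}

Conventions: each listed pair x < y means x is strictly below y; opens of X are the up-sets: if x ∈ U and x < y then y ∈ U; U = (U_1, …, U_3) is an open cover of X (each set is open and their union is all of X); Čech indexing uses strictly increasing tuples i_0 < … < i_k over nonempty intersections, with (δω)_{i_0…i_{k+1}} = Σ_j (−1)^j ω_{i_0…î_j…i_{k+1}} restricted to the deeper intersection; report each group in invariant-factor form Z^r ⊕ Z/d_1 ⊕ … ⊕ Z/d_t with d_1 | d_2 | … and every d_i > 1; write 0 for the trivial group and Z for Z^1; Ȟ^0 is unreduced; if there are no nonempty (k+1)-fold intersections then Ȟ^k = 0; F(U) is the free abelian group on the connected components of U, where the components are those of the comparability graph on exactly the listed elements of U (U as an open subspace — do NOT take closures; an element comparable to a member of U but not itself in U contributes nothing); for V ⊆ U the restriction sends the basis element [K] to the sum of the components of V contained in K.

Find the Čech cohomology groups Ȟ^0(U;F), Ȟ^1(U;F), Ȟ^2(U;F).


Ȟ^0 ≅ Z^8, Ȟ^1 ≅ 0 and Ȟ^2 ≅ 0

cover nerve:
  U12={p2,p3,p12} U13={p8} U23={p1,p7,p9}
components per intersection:
  U1: {p2,p12} {p3} {p8} {p10,p11}
  U2: {p1,p7} {p2,p12} {p3} {p5} {p9}
  U3: {p1,p7} {p4,p8} {p6} {p9}
  U12: {p2,p12} {p3}
  U13: {p8}
  U23: {p1,p7} {p9}
C dims 13,5; δ0: rk 5, SNF 1^5
Ȟ^0: (13−5)−0=8 ⇒ Z^8
Ȟ^1: (5−0)−5=0 ⇒ 0
Ȟ^2: (0−0)−0=0 ⇒ 0


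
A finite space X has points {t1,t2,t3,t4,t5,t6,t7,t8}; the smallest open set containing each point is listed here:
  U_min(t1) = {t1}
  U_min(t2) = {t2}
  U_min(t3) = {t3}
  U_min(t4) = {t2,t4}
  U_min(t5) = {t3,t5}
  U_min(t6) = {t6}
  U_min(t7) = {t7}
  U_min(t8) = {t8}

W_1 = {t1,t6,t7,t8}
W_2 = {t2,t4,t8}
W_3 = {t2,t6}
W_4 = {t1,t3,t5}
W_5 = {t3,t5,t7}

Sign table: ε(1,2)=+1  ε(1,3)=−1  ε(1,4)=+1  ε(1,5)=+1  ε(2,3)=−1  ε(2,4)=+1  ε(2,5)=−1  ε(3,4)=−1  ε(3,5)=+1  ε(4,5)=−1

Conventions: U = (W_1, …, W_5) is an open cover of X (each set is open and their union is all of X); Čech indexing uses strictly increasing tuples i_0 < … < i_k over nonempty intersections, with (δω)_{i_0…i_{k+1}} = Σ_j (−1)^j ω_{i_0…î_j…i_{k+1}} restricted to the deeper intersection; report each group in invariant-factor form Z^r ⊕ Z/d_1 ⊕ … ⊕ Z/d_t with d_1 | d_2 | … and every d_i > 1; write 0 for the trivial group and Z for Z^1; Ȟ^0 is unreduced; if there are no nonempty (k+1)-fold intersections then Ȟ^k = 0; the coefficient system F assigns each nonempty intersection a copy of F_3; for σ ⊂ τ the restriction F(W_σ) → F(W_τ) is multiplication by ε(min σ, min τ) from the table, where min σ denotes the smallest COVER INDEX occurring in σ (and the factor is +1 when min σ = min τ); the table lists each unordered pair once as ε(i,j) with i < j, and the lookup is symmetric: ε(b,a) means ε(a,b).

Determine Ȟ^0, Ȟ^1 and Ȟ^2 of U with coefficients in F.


Ȟ^0(U;F) ≅ 0, Ȟ^1(U;F) ≅ Z/3 and Ȟ^2(U;F) ≅ 0

nonempty overlaps:
  W12={t8} W13={t6} W14={t1} W15={t7} W23={t2} W45={t3,t5}
C dims 5,6; δ0: rk_F3 5
degree 0: 5−5−0 = 0 → Ȟ^0 ≅ 0
degree 1: 6−0−5 = 1 → Ȟ^1 ≅ Z/3
degree 2: 0−0−0 = 0 → Ȟ^2 ≅ 0


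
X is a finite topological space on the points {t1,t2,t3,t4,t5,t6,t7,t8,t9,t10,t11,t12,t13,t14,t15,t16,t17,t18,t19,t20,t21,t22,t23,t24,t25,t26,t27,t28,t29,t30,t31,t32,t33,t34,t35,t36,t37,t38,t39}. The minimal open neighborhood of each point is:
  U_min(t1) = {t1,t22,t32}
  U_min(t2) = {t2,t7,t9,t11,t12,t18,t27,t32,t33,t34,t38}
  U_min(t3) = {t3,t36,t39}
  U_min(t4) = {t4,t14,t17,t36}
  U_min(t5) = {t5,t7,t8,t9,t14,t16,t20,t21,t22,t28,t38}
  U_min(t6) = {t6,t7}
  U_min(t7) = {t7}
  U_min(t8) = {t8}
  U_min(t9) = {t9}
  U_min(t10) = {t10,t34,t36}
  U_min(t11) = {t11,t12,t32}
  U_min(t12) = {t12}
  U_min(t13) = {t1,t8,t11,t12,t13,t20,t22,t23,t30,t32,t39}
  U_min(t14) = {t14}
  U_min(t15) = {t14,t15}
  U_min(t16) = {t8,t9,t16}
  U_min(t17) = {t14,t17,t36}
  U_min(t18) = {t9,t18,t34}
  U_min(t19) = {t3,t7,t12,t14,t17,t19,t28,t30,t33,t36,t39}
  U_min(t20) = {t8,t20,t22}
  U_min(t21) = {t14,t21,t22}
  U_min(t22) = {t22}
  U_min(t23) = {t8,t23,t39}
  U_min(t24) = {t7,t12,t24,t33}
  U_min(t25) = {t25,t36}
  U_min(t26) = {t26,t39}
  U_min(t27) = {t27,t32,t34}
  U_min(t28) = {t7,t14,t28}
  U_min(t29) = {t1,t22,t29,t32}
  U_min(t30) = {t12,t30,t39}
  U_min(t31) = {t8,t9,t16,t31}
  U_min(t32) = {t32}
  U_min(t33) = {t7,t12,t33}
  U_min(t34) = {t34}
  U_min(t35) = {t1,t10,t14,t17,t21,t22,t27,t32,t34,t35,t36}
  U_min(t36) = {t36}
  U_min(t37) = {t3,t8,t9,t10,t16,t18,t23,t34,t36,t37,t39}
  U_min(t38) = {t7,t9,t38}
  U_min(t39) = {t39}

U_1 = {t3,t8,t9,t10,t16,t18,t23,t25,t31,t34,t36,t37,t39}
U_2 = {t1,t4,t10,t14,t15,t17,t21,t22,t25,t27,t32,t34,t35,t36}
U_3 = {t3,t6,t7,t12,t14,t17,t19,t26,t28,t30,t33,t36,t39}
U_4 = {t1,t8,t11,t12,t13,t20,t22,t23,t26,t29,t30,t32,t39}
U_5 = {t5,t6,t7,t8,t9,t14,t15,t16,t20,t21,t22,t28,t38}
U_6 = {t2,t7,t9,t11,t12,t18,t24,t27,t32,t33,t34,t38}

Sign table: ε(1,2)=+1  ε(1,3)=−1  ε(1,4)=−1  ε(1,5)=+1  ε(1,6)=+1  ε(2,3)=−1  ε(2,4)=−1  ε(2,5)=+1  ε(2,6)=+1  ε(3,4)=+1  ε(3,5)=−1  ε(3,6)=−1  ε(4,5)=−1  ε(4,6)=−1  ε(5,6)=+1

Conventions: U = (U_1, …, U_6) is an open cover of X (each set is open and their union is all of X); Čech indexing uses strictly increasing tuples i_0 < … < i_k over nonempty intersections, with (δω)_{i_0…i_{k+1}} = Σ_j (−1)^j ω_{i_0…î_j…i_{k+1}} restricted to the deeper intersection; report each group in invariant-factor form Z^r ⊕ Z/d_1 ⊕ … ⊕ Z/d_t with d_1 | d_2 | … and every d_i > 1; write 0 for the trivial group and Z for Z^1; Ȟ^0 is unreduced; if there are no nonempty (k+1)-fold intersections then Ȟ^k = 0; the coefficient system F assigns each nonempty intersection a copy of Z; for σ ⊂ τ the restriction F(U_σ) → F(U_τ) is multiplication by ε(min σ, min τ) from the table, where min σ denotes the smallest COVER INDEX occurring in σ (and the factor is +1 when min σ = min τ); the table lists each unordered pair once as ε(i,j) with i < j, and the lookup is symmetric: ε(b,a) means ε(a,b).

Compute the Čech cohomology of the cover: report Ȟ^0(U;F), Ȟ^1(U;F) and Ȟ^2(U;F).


nonempty intersections:
  U12={t10,t25,t34,t36} U13={t3,t36,t39} U14={t8,t23,t39} U15={t8,t9,t16} U16={t9,t18,t34} U23={t14,t17,t36} U24={t1,t22,t32} U25={t14,t15,t21,t22} U26={t27,t32,t34} U34={t12,t26,t30,t39} U35={t6,t7,t14,t28} U36={t7,t12,t33} U45={t8,t20,t22} U46={t11,t12,t32} U56={t7,t9,t38}
  U123={t36} U126={t34} U134={t39} U145={t8} U156={t9} U235={t14} U245={t22} U246={t32} U346={t12} U356={t7}
C dims 6,15,10; δ0: rk 5, SNF 1^5; δ1: rk 10, SNF 1^9·2
Ȟ^0: (6−5)−0=1 ⇒ Z
Ȟ^1: (15−10)−5=0 ⇒ 0
Ȟ^2: (10−0)−10=0 plus torsion [2] ⇒ Z/2

Ȟ^0 ≅ Z, Ȟ^1 ≅ 0, Ȟ^2 ≅ Z/2


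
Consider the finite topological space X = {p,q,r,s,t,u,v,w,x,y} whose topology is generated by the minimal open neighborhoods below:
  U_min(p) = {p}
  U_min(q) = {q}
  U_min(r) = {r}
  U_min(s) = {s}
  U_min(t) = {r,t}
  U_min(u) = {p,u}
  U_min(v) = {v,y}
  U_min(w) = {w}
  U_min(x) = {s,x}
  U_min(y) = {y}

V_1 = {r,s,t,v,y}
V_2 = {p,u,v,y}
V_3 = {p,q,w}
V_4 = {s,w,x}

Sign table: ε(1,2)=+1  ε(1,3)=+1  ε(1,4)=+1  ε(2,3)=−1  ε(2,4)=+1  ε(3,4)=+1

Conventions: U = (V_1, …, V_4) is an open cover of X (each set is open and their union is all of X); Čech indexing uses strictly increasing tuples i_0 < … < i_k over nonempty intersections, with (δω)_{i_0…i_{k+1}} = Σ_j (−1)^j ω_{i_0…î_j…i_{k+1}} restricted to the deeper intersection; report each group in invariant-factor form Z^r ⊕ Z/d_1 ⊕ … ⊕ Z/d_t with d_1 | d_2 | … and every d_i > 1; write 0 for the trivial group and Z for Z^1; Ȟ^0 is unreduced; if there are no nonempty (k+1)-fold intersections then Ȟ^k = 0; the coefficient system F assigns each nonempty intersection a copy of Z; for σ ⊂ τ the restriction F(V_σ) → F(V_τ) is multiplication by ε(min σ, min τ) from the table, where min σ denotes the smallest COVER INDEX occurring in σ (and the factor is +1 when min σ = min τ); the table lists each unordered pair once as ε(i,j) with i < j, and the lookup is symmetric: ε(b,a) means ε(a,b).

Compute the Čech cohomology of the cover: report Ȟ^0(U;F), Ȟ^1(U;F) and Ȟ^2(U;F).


Ȟ^0(U;F) ≅ 0,  Ȟ^1(U;F) ≅ Z/2,  Ȟ^2(U;F) ≅ 0

nonempty intersections:
  V12={v,y} V14={s} V23={p} V34={w}
C dims 4,4; δ0: rk 4, SNF 1^3·2
Ȟ^0: (4−4)−0=0 ⇒ 0
Ȟ^1: (4−0)−4=0 plus torsion [2] ⇒ Z/2
Ȟ^2: (0−0)−0=0 ⇒ 0


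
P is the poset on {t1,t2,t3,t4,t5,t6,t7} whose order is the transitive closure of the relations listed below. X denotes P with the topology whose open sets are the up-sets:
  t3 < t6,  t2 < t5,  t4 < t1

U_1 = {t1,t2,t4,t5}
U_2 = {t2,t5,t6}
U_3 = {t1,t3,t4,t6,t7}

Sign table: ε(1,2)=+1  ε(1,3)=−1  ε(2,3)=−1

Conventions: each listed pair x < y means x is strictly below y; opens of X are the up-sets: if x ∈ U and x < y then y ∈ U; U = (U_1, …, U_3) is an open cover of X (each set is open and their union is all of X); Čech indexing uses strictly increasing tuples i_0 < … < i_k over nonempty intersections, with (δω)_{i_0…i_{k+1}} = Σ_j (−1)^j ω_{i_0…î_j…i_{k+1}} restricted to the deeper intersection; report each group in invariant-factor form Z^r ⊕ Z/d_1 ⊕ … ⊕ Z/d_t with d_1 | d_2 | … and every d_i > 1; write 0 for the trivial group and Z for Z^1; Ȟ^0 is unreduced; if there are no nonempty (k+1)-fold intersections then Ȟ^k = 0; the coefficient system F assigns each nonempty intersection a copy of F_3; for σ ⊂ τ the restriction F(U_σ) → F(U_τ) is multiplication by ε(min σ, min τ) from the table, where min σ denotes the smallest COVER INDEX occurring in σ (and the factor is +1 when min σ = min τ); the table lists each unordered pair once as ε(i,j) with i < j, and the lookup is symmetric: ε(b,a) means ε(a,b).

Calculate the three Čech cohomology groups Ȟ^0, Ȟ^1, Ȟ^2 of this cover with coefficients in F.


nerve of the cover:
  U12={t2,t5} U13={t1,t4} U23={t6}
C dims 3,3; δ0: rk_F3 2
Ȟ^0 = (3 − 2) − 0 = 1, so Ȟ^0 ≅ Z/3
Ȟ^1 = (3 − 0) − 2 = 1, so Ȟ^1 ≅ Z/3
Ȟ^2 = (0 − 0) − 0 = 0, so Ȟ^2 ≅ 0

Ȟ^0 ≅ Z/3; Ȟ^1 ≅ Z/3; Ȟ^2 ≅ 0


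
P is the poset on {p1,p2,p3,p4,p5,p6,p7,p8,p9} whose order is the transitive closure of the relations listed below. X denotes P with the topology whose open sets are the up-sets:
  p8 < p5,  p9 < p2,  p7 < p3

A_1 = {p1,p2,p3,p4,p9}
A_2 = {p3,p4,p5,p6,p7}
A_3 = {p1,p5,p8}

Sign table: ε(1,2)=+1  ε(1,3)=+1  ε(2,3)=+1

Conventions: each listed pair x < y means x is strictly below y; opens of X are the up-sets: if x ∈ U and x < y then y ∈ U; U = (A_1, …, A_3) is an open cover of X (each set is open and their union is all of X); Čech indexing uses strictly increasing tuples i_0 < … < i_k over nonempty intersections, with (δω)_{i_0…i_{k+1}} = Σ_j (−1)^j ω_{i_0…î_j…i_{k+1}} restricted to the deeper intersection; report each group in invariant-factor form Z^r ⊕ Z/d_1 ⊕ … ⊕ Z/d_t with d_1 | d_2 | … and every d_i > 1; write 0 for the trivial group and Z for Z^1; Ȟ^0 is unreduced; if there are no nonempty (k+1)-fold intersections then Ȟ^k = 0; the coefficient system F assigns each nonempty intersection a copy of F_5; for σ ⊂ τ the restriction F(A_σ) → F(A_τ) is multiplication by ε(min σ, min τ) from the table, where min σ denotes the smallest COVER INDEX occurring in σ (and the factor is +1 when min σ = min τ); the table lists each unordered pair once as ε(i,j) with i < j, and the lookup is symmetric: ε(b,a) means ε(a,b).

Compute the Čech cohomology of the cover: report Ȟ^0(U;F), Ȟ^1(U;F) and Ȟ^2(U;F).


Ȟ^0(U;F) ≅ Z/5,  Ȟ^1(U;F) ≅ Z/5,  Ȟ^2(U;F) ≅ 0

nerve simplices:
  A12={p3,p4} A13={p1} A23={p5}
C dims 3,3; δ0: rk_F5 2
degree 0: 3−2−0 = 1 → Ȟ^0 ≅ Z/5
degree 1: 3−0−2 = 1 → Ȟ^1 ≅ Z/5
degree 2: 0−0−0 = 0 → Ȟ^2 ≅ 0


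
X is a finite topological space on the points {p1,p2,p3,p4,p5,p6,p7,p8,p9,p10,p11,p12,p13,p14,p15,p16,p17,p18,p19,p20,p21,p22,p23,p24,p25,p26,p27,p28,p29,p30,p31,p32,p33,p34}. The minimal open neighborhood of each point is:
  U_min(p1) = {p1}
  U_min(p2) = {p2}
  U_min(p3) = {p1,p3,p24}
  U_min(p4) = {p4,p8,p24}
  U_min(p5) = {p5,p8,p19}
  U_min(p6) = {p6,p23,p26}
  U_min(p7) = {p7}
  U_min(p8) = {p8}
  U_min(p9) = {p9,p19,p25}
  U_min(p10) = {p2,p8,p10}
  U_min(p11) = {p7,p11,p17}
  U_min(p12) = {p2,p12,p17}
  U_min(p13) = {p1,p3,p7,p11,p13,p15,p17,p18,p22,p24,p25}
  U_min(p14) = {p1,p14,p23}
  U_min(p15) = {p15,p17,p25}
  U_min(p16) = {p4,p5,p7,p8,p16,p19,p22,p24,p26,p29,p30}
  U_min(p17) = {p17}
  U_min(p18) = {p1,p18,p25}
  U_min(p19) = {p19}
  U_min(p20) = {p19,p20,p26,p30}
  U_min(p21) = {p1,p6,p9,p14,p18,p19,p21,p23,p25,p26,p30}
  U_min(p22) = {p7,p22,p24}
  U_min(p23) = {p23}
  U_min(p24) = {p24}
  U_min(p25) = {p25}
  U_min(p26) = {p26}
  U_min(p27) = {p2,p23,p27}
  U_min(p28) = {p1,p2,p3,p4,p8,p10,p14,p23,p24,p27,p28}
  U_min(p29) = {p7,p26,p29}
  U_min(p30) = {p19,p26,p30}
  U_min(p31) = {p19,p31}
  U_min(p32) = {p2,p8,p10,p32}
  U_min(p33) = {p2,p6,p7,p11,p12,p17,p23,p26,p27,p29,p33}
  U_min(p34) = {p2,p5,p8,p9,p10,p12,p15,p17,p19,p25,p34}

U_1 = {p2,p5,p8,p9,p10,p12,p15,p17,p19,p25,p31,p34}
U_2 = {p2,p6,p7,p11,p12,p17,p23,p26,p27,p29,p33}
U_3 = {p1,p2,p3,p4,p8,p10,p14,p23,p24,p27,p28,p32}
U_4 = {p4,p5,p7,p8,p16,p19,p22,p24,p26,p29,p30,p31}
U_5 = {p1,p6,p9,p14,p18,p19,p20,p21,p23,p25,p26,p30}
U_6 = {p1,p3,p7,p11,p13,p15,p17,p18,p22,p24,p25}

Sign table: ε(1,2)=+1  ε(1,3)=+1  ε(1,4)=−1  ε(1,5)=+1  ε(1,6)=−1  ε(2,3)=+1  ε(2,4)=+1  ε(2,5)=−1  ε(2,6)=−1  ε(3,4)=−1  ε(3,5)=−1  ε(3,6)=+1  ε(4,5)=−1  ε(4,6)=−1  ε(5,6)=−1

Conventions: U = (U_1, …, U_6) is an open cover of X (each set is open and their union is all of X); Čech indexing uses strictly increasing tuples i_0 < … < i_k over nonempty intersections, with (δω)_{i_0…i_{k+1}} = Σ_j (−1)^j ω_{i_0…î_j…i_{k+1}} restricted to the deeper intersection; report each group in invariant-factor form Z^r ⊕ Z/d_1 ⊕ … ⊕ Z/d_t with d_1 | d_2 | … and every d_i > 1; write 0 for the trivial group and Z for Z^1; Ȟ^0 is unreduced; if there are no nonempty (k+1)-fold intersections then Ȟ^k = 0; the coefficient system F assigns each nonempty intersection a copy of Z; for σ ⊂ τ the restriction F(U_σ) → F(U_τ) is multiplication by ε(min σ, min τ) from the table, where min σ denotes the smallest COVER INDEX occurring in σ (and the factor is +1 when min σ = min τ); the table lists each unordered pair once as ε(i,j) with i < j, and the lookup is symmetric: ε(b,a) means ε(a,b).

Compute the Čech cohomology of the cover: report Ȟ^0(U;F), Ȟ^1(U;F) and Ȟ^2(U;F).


Ȟ^0(U;F) ≅ 0,  Ȟ^1(U;F) ≅ Z/2,  Ȟ^2(U;F) ≅ Z

nerve simplices:
  U12={p2,p12,p17} U13={p2,p8,p10} U14={p5,p8,p19,p31} U15={p9,p19,p25} U16={p15,p17,p25} U23={p2,p23,p27} U24={p7,p26,p29} U25={p6,p23,p26} U26={p7,p11,p17} U34={p4,p8,p24} U35={p1,p14,p23} U36={p1,p3,p24} U45={p19,p26,p30} U46={p7,p22,p24} U56={p1,p18,p25}
  U123={p2} U126={p17} U134={p8} U145={p19} U156={p25} U235={p23} U245={p26} U246={p7} U346={p24} U356={p1}
C dims 6,15,10; δ0: rk 6, SNF 1^5·2; δ1: rk 9, SNF 1^9
degree 0: 6−6−0 = 0 → Ȟ^0 ≅ 0
degree 1: 15−9−6 = 0 plus torsion [2] → Ȟ^1 ≅ Z/2
degree 2: 10−0−9 = 1 → Ȟ^2 ≅ Z


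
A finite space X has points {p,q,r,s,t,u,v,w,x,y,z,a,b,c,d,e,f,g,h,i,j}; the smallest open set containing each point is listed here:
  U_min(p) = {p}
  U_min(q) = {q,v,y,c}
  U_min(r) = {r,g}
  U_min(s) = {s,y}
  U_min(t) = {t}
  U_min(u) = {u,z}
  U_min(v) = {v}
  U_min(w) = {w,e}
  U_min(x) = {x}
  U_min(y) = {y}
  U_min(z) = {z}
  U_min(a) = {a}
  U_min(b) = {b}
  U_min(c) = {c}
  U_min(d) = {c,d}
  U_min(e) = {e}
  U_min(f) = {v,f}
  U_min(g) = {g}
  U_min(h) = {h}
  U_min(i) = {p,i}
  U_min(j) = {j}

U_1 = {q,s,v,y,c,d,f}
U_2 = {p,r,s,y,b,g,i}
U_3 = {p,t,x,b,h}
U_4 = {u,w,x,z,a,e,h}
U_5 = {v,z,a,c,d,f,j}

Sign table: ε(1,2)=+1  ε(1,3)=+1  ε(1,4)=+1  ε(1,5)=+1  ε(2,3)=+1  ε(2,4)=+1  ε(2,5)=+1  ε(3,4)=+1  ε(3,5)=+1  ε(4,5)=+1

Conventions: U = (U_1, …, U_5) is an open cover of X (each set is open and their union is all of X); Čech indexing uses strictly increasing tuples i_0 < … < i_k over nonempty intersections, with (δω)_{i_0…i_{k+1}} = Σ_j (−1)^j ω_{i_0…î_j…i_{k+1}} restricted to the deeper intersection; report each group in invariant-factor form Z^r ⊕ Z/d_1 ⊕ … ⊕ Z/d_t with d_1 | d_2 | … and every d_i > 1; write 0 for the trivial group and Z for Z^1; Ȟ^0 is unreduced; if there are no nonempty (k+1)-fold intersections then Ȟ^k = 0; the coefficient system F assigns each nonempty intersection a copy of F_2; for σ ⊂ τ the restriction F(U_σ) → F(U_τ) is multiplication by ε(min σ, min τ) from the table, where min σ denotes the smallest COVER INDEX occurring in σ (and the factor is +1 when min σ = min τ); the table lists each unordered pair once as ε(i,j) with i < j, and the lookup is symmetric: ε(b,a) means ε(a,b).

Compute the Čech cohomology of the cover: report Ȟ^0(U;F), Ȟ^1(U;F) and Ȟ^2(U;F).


nerve simplices:
  U12={s,y} U15={v,c,d,f} U23={p,b} U34={x,h} U45={z,a}
C dims 5,5; δ0: rk_F2 4
degree 0: 5−4−0 = 1 → Ȟ^0 ≅ Z/2
degree 1: 5−0−4 = 1 → Ȟ^1 ≅ Z/2
degree 2: 0−0−0 = 0 → Ȟ^2 ≅ 0

Ȟ^0 ≅ Z/2,  Ȟ^1 ≅ Z/2,  Ȟ^2 ≅ 0


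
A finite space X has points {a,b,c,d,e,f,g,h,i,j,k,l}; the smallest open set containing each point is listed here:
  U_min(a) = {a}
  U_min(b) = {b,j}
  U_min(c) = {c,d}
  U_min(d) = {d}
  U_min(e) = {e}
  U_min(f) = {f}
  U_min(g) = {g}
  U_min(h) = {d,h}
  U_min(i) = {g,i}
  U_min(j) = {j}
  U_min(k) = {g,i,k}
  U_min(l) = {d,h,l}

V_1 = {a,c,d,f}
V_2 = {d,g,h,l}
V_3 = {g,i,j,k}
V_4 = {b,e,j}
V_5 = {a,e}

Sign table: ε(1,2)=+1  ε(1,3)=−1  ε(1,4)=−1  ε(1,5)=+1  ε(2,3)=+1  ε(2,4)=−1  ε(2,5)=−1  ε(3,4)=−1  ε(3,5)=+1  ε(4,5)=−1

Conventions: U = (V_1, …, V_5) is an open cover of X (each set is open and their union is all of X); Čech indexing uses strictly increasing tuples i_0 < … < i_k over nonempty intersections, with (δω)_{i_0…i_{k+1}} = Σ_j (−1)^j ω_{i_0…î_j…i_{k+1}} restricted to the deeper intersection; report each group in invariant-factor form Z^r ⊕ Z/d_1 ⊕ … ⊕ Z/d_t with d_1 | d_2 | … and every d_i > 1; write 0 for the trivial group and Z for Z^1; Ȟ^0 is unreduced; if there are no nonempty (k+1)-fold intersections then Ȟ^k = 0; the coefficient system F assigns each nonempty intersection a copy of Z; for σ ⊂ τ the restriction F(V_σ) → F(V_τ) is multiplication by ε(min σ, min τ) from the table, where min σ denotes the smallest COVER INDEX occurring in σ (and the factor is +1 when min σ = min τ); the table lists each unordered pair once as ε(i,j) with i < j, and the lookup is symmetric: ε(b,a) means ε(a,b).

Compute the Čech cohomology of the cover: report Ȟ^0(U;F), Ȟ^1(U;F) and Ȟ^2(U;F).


cover nerve:
  V12={d} V15={a} V23={g} V34={j} V45={e}
C dims 5,5; δ0: rk 4, SNF 1^4
Ȟ^0: (5−4)−0=1 ⇒ Z
Ȟ^1: (5−0)−4=1 ⇒ Z
Ȟ^2: (0−0)−0=0 ⇒ 0

Ȟ^0 ≅ Z, Ȟ^1 ≅ Z, Ȟ^2 ≅ 0
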